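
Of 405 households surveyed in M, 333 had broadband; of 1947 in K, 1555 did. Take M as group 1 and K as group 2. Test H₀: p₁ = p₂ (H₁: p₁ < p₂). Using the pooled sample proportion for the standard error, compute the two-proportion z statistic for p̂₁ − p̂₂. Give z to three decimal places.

p̂₁ = 333/405 = 0.82222, p̂₂ = 1555/1947 = 0.79866.
Pooled p̂ = (333+1555)/(405+1947) = 1888/2352 = 0.80272.
SE = √(p̂(1−p̂)(1/n₁+1/n₂)) = √(0.80272·0.19728·0.00298275) = √(0.000472348) = 0.02173.
z = (0.82222 − 0.79866)/0.02173 = 0.02356/0.02173 = 1.084.
p-value = P(Z < 1.084) ≈ 0.8608.

z = 1.084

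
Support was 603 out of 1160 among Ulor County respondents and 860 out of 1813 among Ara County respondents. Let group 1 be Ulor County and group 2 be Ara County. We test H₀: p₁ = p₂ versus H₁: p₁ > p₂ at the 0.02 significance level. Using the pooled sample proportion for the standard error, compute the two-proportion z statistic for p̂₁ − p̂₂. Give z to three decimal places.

p̂₁ = 603/1160 ≈ 0.51983, p̂₂ = 860/1813 ≈ 0.47435.
Pooled p̂ = (603+860)/(1160+1813) = 1463/2973 = 0.49210.
SE = √(p̂(1−p̂)(1/n₁+1/n₂)) = √(0.49210·0.50790·0.00141364) = √(0.000353322) = 0.01880.
z = (0.51983 − 0.47435)/0.01880 = 0.04548/0.01880 = 2.419.
p-value = P(Z > 2.419) ≈ 0.0078; since p < α = 0.02, reject H₀.

z = 2.419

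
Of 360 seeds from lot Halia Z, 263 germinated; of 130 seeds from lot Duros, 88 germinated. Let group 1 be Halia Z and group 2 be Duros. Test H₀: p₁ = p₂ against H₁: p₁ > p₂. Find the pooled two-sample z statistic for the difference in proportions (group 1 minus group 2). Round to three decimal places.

p̂₁ = 263/360 = 0.73056, p̂₂ = 88/130 = 0.67692.
Pooled p̂ = (263+88)/(360+130) = 351/490 = 0.71633.
SE = √(0.203203 × 0.0104701) = 0.04613.
z = (0.73056 − 0.67692)/0.04613 = 0.05364/0.04613 = 1.163.

z = 1.163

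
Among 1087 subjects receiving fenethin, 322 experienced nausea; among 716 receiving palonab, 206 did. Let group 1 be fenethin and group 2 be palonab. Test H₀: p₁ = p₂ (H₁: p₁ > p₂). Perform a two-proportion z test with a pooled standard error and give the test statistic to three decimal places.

p̂₁ = 322/1087 ≈ 0.29623, p̂₂ = 206/716 ≈ 0.28771.
Pooled p̂ = (322+206)/(1087+716) = 528/1803 = 0.29285.
SE = √(0.207087 × 0.00231661) = 0.02190.
z = (0.29623 − 0.28771)/0.02190 = 0.00852/0.02190 = 0.389.

z = 0.389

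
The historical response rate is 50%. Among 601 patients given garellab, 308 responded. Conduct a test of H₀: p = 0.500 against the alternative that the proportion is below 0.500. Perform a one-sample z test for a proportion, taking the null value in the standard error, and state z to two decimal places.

z = 0.61

p̂ = 308/601 ≈ 0.5125.
Standard error under H₀: √(0.5×0.5/601) = 0.0204.
z = (0.5125 − 0.5)/0.0204 = 0.0125/0.0204 = 0.61.
p-value = P(Z < 0.612) ≈ 0.7297.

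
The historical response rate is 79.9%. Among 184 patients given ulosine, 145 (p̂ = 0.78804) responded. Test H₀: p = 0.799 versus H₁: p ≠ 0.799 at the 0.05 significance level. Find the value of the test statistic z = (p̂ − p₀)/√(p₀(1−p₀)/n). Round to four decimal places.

z = -0.3709

p̂ = 145/184 = 0.788043.
Under H₀, SE = √(0.799·0.201/184) = √(0.000872821) = 0.029544.
z = (0.788043 − 0.799)/0.029544 = -0.010957/0.029544 = -0.3709.
Two-sided p-value ≈ 2·Φ(−0.371) = 0.7107; since p > α = 0.05, fail to reject H₀.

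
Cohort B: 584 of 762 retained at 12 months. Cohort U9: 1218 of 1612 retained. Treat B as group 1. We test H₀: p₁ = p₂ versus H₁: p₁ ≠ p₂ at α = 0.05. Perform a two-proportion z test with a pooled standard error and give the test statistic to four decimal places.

p̂₁ = 584/762 ≈ 0.766404, p̂₂ = 1218/1612 ≈ 0.755583.
Pooled p̂ = (584+1218)/(762+1612) = 1802/2374 = 0.759056.
SE = √(p̂(1−p̂)(1/n₁+1/n₂)) = √(0.759056·0.240944·0.00193268) = √(0.000353468) = 0.018801.
z = (0.766404 − 0.755583)/0.018801 = 0.010821/0.018801 = 0.5756.
p-value = 2·P(Z > 0.576) ≈ 0.5649; since p > α = 0.05, fail to reject H₀.

z = 0.5756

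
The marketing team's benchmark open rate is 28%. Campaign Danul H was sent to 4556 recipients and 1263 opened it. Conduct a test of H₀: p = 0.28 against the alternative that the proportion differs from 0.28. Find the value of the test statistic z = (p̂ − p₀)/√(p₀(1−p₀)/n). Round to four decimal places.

p̂ = 1263/4556 ≈ 0.277217.
SE = √(p₀(1−p₀)/n) = √(0.2016/4556) = 0.006652.
z = (0.277217 − 0.28)/0.006652 = -0.002783/0.006652 = -0.4184.
Two-sided p-value ≈ 2·Φ(−0.418) = 0.6757.

z = -0.4184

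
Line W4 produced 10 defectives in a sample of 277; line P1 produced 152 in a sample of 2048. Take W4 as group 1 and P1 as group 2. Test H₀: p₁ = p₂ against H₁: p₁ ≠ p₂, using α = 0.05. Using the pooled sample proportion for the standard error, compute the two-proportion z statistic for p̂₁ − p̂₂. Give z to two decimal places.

p̂₁ = 10/277 = 0.0361, p̂₂ = 152/2048 = 0.0742.
Pooled p̂ = (10+152)/(277+2048) = 162/2325 = 0.0697.
SE = √(0.0648225 × 0.00409839) = 0.0163.
z = (0.0361 − 0.0742)/0.0163 = -0.0381/0.0163 = -2.34.
p-value = 2·P(Z > 2.339) ≈ 0.0194, so at α = 0.05 we reject H₀.

z = -2.34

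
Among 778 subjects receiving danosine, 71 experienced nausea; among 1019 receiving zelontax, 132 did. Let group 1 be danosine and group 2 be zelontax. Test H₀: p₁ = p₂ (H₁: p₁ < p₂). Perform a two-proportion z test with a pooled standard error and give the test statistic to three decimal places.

z = -2.540

p̂₁ = 71/778 ≈ 0.09126, p̂₂ = 132/1019 ≈ 0.12954.
Pooled p̂ = (71+132)/(778+1019) = 203/1797 = 0.11297.
SE = √(p̂(1−p̂)(1/n₁+1/n₂)) = √(0.11297·0.88703·0.0022667) = √(0.000227134) = 0.01507.
z = (0.09126 − 0.12954)/0.01507 = -0.03828/0.01507 = -2.540.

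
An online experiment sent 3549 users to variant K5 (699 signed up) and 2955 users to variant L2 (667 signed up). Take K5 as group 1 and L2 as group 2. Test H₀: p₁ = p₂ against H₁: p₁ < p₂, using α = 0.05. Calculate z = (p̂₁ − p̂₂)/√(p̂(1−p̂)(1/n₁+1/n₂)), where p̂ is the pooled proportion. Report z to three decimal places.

p̂₁ = 699/3549 ≈ 0.196957, p̂₂ = 667/2955 ≈ 0.225719.
Pooled p̂ = (699+667)/(3549+2955) = 1366/6504 = 0.210025.
SE = √(0.165914 × 0.000620179) = 0.010144.
z = (0.196957 − 0.225719)/0.010144 = -0.028762/0.010144 = -2.835.
p-value = P(Z < -2.835) ≈ 0.0023; since p < α = 0.05, reject H₀.

z = -2.835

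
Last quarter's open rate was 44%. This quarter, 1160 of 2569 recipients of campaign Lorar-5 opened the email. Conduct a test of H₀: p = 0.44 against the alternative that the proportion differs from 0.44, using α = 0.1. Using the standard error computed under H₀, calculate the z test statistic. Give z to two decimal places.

p̂ = 1160/2569 ≈ 0.45154.
Standard error under H₀: √(0.44×0.56/2569) = 0.00979.
z = (0.45154 − 0.44)/0.00979 = 0.01154/0.00979 = 1.18.
Two-sided p-value ≈ 2·Φ(−1.178) = 0.2388; since p > α = 0.1, fail to reject H₀.

z = 1.18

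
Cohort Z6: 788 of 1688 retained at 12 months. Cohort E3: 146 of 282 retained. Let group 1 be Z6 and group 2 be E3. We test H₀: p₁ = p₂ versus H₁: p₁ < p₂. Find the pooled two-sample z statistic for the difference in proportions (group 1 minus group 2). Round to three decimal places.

z = -1.585

p̂₁ = 788/1688 = 0.46682, p̂₂ = 146/282 = 0.51773.
Pooled p̂ = (788+146)/(1688+282) = 934/1970 = 0.47411.
SE = √(0.24933 × 0.00413852) = 0.03212.
z = (0.46682 − 0.51773)/0.03212 = -0.05091/0.03212 = -1.585.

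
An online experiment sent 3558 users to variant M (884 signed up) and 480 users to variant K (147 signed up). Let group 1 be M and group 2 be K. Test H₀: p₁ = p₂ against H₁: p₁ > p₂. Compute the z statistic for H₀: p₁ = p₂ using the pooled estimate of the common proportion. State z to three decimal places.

z = -2.726

p̂₁ = 884/3558 = 0.24845, p̂₂ = 147/480 = 0.30625.
Pooled p̂ = (884+147)/(3558+480) = 1031/4038 = 0.25532.
SE = √(0.190134 × 0.00236439) = 0.02120.
z = (0.24845 − 0.30625)/0.02120 = -0.05780/0.02120 = -2.726.
p-value = P(Z > -2.726) ≈ 0.9968.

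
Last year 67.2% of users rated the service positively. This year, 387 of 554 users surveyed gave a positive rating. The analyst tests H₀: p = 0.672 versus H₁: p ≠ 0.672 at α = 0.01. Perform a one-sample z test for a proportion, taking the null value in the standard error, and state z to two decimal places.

p̂ = 387/554 ≈ 0.69856.
Under H₀, SE = √(0.672·0.328/554) = √(0.000397863) = 0.01995.
z = (0.69856 − 0.672)/0.01995 = 0.02656/0.01995 = 1.33.
Two-sided p-value ≈ 2·Φ(−1.331) = 0.1831; since p > α = 0.01, fail to reject H₀.

z = 1.33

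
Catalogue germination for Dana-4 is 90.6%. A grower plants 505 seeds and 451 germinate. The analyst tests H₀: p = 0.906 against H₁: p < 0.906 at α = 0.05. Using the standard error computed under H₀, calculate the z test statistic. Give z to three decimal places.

p̂ = 451/505 ≈ 0.893069.
Under H₀, SE = √(0.906·0.094/505) = √(0.000168642) = 0.012986.
z = (0.893069 − 0.906)/0.012986 = -0.012931/0.012986 = -0.996.
p-value = P(Z < -0.996) ≈ 0.1597. With α = 0.05, fail to reject H₀.

z = -0.996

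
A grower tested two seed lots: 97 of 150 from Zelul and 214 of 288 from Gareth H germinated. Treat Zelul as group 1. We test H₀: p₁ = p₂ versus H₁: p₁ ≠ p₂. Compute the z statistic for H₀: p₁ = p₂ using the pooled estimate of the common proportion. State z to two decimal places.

p̂₁ = 97/150 = 0.6467, p̂₂ = 214/288 = 0.7431.
Pooled p̂ = (97+214)/(150+288) = 311/438 = 0.7100.
SE = √(0.205881 × 0.0101389) = 0.0457.
z = (0.6467 − 0.7431)/0.0457 = -0.0964/0.0457 = -2.11.
p-value = 2·P(Z > 2.110) ≈ 0.0349.

z = -2.11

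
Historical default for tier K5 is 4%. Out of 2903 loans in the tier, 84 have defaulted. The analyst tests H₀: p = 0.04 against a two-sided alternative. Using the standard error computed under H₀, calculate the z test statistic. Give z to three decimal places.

z = -3.042

p̂ = 84/2903 ≈ 0.028936.
SE = √(p₀(1−p₀)/n) = √(0.0384/2903) = 0.003637.
z = (0.028936 − 0.04)/0.003637 = -0.011064/0.003637 = -3.042.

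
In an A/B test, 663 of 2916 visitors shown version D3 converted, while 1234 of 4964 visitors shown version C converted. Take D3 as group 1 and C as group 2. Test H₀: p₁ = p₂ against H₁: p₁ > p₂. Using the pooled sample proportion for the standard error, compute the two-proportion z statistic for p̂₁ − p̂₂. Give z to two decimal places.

z = -2.13

p̂₁ = 663/2916 ≈ 0.22737, p̂₂ = 1234/4964 ≈ 0.24859.
Pooled p̂ = (663+1234)/(2916+4964) = 1897/7880 = 0.24074.
SE = √(0.182782 × 0.000544386) = 0.00998.
z = (0.22737 − 0.24859)/0.00998 = -0.02122/0.00998 = -2.13.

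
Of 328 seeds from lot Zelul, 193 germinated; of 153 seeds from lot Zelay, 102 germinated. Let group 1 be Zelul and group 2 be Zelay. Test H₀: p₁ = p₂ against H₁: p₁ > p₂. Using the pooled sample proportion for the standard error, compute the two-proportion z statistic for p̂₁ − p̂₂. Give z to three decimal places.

p̂₁ = 193/328 = 0.58841, p̂₂ = 102/153 = 0.66667.
Pooled p̂ = (193+102)/(328+153) = 295/481 = 0.61331.
SE = √(p̂(1−p̂)(1/n₁+1/n₂)) = √(0.61331·0.38669·0.00958473) = √(0.00227313) = 0.04768.
z = (0.58841 − 0.66667)/0.04768 = -0.07826/0.04768 = -1.641.
p-value = P(Z > -1.641) ≈ 0.9496.

z = -1.641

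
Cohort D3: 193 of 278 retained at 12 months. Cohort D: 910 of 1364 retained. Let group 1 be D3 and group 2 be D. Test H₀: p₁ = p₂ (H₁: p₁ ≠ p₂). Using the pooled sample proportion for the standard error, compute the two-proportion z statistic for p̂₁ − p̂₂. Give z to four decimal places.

z = 0.8767

p̂₁ = 193/278 ≈ 0.694245, p̂₂ = 910/1364 ≈ 0.667155.
Pooled p̂ = (193+910)/(278+1364) = 1103/1642 = 0.671742.
SE = √(p̂(1−p̂)(1/n₁+1/n₂)) = √(0.671742·0.328258·0.00433026) = √(0.000954843) = 0.030901.
z = (0.694245 − 0.667155)/0.030901 = 0.027090/0.030901 = 0.8767.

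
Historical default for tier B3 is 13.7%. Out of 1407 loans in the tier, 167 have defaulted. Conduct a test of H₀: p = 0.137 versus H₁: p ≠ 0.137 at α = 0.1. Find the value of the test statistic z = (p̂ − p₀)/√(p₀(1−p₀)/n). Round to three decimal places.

z = -1.997

p̂ = 167/1407 ≈ 0.11869.
SE = √(p₀(1−p₀)/n) = √(0.11823/1407) = 0.00917.
z = (0.11869 − 0.137)/0.00917 = -0.01831/0.00917 = -1.997.
Two-sided p-value ≈ 2·Φ(−1.997) = 0.0458, so at α = 0.1 we reject H₀.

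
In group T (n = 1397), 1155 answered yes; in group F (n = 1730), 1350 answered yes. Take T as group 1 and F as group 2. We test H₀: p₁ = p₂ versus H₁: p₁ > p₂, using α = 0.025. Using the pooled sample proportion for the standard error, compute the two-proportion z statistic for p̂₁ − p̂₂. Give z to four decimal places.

z = 3.2332

p̂₁ = 1155/1397 ≈ 0.826772, p̂₂ = 1350/1730 ≈ 0.780347.
Pooled p̂ = (1155+1350)/(1397+1730) = 2505/3127 = 0.801087.
SE = √(p̂(1−p̂)(1/n₁+1/n₂)) = √(0.801087·0.198913·0.00129385) = √(0.000206171) = 0.014359.
z = (0.826772 − 0.780347)/0.014359 = 0.046425/0.014359 = 3.2332.
p-value = P(Z > 3.233) ≈ 0.0006; since p < α = 0.025, reject H₀.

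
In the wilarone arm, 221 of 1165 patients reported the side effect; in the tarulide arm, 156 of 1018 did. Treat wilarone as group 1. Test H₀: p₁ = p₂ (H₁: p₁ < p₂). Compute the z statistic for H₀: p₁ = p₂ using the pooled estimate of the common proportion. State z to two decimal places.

z = 2.25

p̂₁ = 221/1165 = 0.1897, p̂₂ = 156/1018 = 0.1532.
Pooled p̂ = (221+156)/(1165+1018) = 377/2183 = 0.1727.
SE = √(p̂(1−p̂)(1/n₁+1/n₂)) = √(0.1727·0.8273·0.00184069) = √(0.000262985) = 0.0162.
z = (0.1897 − 0.1532)/0.0162 = 0.0365/0.0162 = 2.25.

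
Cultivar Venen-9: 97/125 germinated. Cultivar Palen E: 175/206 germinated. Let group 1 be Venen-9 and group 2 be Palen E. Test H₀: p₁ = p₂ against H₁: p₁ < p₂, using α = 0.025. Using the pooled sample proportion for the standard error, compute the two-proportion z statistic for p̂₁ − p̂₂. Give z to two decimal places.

z = -1.69

p̂₁ = 97/125 ≈ 0.7760, p̂₂ = 175/206 ≈ 0.8495.
Pooled p̂ = (97+175)/(125+206) = 272/331 = 0.8218.
SE = √(0.146475 × 0.0128544) = 0.0434.
z = (0.7760 − 0.8495)/0.0434 = -0.0735/0.0434 = -1.69.
p-value = P(Z < -1.694) ≈ 0.0451, so at α = 0.025 we fail to reject H₀.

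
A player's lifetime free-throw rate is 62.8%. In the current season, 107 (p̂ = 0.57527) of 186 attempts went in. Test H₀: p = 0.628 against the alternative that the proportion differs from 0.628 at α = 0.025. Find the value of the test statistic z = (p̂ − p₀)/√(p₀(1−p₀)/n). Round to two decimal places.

p̂ = 107/186 ≈ 0.5753.
Under H₀, SE = √(0.628·0.372/186) = √(0.001256) = 0.0354.
z = (0.5753 − 0.628)/0.0354 = -0.0527/0.0354 = -1.49.
Two-sided p-value ≈ 2·Φ(−1.488) = 0.1368, so at α = 0.025 we fail to reject H₀.

z = -1.49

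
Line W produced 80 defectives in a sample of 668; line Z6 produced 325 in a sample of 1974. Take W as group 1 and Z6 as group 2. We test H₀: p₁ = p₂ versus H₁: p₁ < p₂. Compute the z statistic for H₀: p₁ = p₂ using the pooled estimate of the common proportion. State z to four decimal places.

p̂₁ = 80/668 = 0.1197605, p̂₂ = 325/1974 = 0.1646403.
Pooled p̂ = (80+325)/(668+1974) = 405/2642 = 0.1532930.
SE = √(p̂(1−p̂)(1/n₁+1/n₂)) = √(0.1532930·0.8467070·0.00200359) = √(0.000260055) = 0.0161262.
z = (0.1197605 − 0.1646403)/0.0161262 = -0.0448798/0.0161262 = -2.7830.
p-value = P(Z < -2.783) ≈ 0.0027.

z = -2.7830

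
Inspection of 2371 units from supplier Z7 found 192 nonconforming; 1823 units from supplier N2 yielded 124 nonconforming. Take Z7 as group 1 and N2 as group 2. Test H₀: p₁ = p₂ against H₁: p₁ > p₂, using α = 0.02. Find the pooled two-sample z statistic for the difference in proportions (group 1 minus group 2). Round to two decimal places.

z = 1.58

p̂₁ = 192/2371 = 0.08098, p̂₂ = 124/1823 = 0.06802.
Pooled p̂ = (192+124)/(2371+1823) = 316/4194 = 0.07535.
SE = √(p̂(1−p̂)(1/n₁+1/n₂)) = √(0.07535·0.92465·0.000970309) = √(6.76002e-05) = 0.00822.
z = (0.08098 − 0.06802)/0.00822 = 0.01296/0.00822 = 1.58.
p-value = P(Z > 1.576) ≈ 0.0575; since p > α = 0.02, fail to reject H₀.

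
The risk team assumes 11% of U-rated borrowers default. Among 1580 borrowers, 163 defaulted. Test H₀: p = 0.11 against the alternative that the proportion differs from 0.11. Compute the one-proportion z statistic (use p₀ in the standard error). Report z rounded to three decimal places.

z = -0.868

p̂ = 163/1580 = 0.103165.
Standard error under H₀: √(0.11×0.89/1580) = 0.007872.
z = (0.103165 − 0.11)/0.007872 = -0.006835/0.007872 = -0.868.
Two-sided p-value ≈ 2·Φ(−0.868) = 0.3852.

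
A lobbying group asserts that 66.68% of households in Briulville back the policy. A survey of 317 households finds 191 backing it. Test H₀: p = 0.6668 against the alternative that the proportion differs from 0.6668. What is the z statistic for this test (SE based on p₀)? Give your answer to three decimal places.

z = -2.428

p̂ = 191/317 = 0.60252.
Under H₀, SE = √(0.6668·0.3332/317) = √(0.000700876) = 0.02647.
z = (0.60252 − 0.6668)/0.02647 = -0.06428/0.02647 = -2.428.
Two-sided p-value ≈ 2·Φ(−2.428) = 0.0152.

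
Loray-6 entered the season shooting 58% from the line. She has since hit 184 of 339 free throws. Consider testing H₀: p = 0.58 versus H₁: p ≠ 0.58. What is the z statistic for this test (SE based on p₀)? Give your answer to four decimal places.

p̂ = 184/339 = 0.5427729.
SE = √(p₀(1−p₀)/n) = √(0.2436/339) = 0.0268064.
z = (0.5427729 − 0.58)/0.0268064 = -0.0372271/0.0268064 = -1.3887.

z = -1.3887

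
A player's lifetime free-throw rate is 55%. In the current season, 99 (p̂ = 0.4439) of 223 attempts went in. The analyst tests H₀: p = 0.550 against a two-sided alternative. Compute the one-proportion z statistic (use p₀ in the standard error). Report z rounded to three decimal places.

z = -3.183

p̂ = 99/223 = 0.443946.
Standard error under H₀: √(0.55×0.45/223) = 0.033315.
z = (0.443946 − 0.55)/0.033315 = -0.106054/0.033315 = -3.183.
Two-sided p-value ≈ 2·Φ(−3.183) = 0.0015.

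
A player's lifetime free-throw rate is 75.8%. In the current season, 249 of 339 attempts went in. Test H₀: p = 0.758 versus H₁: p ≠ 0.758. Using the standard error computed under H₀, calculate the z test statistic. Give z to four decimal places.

p̂ = 249/339 = 0.734513.
SE = √(p₀(1−p₀)/n) = √(0.18344/339) = 0.023262.
z = (0.734513 − 0.758)/0.023262 = -0.023487/0.023262 = -1.0097.
Two-sided p-value ≈ 2·Φ(−1.010) = 0.3127.

z = -1.0097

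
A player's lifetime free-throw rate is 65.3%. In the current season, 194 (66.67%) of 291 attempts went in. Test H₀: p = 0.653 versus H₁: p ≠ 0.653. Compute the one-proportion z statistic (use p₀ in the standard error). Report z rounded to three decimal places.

z = 0.490

p̂ = 194/291 ≈ 0.66667.
Under H₀, SE = √(0.653·0.347/291) = √(0.000778663) = 0.02790.
z = (0.66667 − 0.653)/0.02790 = 0.01367/0.02790 = 0.490.
p-value = 2·P(Z > 0.490) ≈ 0.6243.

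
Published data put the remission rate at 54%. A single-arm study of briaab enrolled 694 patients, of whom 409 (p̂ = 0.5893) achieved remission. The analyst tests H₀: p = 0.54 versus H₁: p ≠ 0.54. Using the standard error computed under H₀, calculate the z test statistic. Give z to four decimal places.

p̂ = 409/694 = 0.589337.
Under H₀, SE = √(0.54·0.46/694) = √(0.000357925) = 0.018919.
z = (0.589337 − 0.54)/0.018919 = 0.049337/0.018919 = 2.6078.

z = 2.6078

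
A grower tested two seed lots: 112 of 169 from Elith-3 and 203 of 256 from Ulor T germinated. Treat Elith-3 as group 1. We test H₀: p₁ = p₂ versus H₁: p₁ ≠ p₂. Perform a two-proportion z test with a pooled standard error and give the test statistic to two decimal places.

p̂₁ = 112/169 ≈ 0.6627, p̂₂ = 203/256 ≈ 0.7930.
Pooled p̂ = (112+203)/(169+256) = 315/425 = 0.7412.
SE = √(0.191834 × 0.00982341) = 0.0434.
z = (0.6627 − 0.7930)/0.0434 = -0.1303/0.0434 = -3.00.

z = -3.00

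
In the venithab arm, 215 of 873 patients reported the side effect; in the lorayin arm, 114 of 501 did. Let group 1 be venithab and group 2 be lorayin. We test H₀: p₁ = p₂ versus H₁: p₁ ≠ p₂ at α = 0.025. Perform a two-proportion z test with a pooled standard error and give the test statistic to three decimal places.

p̂₁ = 215/873 ≈ 0.24628, p̂₂ = 114/501 ≈ 0.22754.
Pooled p̂ = (215+114)/(873+501) = 329/1374 = 0.23945.
SE = √(p̂(1−p̂)(1/n₁+1/n₂)) = √(0.23945·0.76055·0.00314148) = √(0.000572102) = 0.02392.
z = (0.24628 − 0.22754)/0.02392 = 0.01874/0.02392 = 0.783.
p-value = 2·P(Z > 0.783) ≈ 0.4335. With α = 0.025, fail to reject H₀.

z = 0.783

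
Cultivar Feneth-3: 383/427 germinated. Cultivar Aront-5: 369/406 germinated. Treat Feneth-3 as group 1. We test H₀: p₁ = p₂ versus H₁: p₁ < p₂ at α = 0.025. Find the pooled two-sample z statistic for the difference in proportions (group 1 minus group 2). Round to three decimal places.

p̂₁ = 383/427 = 0.89696, p̂₂ = 369/406 = 0.90887.
Pooled p̂ = (383+369)/(427+406) = 752/833 = 0.90276.
SE = √(p̂(1−p̂)(1/n₁+1/n₂)) = √(0.90276·0.09724·0.00480497) = √(0.000421797) = 0.02054.
z = (0.89696 − 0.90887)/0.02054 = -0.01191/0.02054 = -0.580.
p-value = P(Z < -0.580) ≈ 0.2810, so at α = 0.025 we fail to reject H₀.

z = -0.580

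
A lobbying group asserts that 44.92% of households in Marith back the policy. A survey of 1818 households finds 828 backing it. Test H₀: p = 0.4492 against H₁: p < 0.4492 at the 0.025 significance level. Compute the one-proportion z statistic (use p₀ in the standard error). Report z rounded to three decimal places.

z = 0.535

p̂ = 828/1818 ≈ 0.455446.
Under H₀, SE = √(0.4492·0.5508/1818) = √(0.000136094) = 0.011666.
z = (0.455446 − 0.4492)/0.011666 = 0.006246/0.011666 = 0.535.
p-value = P(Z < 0.535) ≈ 0.7038. With α = 0.025, fail to reject H₀.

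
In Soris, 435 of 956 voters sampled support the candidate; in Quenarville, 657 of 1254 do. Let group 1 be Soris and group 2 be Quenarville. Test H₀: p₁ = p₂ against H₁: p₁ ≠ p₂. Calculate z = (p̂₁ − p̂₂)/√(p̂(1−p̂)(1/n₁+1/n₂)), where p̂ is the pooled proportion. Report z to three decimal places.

p̂₁ = 435/956 = 0.455021, p̂₂ = 657/1254 = 0.523923.
Pooled p̂ = (435+657)/(956+1254) = 1092/2210 = 0.494118.
SE = √(p̂(1−p̂)(1/n₁+1/n₂)) = √(0.494118·0.505882·0.00184347) = √(0.000460805) = 0.021466.
z = (0.455021 − 0.523923)/0.021466 = -0.068902/0.021466 = -3.210.

z = -3.210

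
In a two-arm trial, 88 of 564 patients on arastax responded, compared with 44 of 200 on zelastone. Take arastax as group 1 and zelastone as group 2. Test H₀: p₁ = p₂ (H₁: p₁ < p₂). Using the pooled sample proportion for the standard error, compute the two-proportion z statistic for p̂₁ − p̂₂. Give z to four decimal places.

p̂₁ = 88/564 = 0.156028, p̂₂ = 44/200 = 0.220000.
Pooled p̂ = (88+44)/(564+200) = 132/764 = 0.172775.
SE = √(0.142924 × 0.00677305) = 0.031113.
z = (0.156028 − 0.220000)/0.031113 = -0.063972/0.031113 = -2.0561.

z = -2.0561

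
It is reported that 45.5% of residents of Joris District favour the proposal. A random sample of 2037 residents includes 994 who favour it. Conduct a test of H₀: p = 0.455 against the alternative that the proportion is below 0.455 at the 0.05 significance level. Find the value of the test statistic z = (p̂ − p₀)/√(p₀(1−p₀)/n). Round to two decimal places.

p̂ = 994/2037 = 0.48797.
SE = √(p₀(1−p₀)/n) = √(0.24797/2037) = 0.01103.
z = (0.48797 − 0.455)/0.01103 = 0.03297/0.01103 = 2.99.
p-value = P(Z < 2.988) ≈ 0.9986. With α = 0.05, fail to reject H₀.

z = 2.99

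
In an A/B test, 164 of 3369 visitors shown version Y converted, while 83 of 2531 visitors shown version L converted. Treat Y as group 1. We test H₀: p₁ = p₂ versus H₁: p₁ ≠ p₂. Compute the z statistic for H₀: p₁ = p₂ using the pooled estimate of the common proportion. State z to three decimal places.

p̂₁ = 164/3369 ≈ 0.04868, p̂₂ = 83/2531 ≈ 0.03279.
Pooled p̂ = (164+83)/(3369+2531) = 247/5900 = 0.04186.
SE = √(0.0401118 × 0.000691925) = 0.00527.
z = (0.04868 − 0.03279)/0.00527 = 0.01589/0.00527 = 3.015.
p-value = 2·P(Z > 3.015) ≈ 0.0026.

z = 3.015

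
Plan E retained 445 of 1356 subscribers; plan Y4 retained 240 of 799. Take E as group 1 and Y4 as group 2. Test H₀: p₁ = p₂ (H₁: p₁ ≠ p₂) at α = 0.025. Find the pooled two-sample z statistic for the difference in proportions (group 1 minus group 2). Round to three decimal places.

p̂₁ = 445/1356 ≈ 0.32817, p̂₂ = 240/799 ≈ 0.30038.
Pooled p̂ = (445+240)/(1356+799) = 685/2155 = 0.31787.
SE = √(0.216827 × 0.00198903) = 0.02077.
z = (0.32817 − 0.30038)/0.02077 = 0.02779/0.02077 = 1.338.
p-value = 2·P(Z > 1.338) ≈ 0.1808; since p > α = 0.025, fail to reject H₀.

z = 1.338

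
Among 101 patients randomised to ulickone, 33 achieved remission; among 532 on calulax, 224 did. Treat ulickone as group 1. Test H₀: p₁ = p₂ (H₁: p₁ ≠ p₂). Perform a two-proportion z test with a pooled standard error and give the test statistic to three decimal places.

p̂₁ = 33/101 ≈ 0.32673, p̂₂ = 224/532 ≈ 0.42105.
Pooled p̂ = (33+224)/(101+532) = 257/633 = 0.40600.
SE = √(p̂(1−p̂)(1/n₁+1/n₂)) = √(0.40600·0.59400·0.0117807) = √(0.00284109) = 0.05330.
z = (0.32673 − 0.42105)/0.05330 = -0.09432/0.05330 = -1.770.

z = -1.770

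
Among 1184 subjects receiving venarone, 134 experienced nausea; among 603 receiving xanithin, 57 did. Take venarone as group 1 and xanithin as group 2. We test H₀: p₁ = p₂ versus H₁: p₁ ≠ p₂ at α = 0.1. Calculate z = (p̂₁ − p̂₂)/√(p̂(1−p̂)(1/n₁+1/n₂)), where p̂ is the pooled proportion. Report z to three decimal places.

p̂₁ = 134/1184 ≈ 0.11318, p̂₂ = 57/603 ≈ 0.09453.
Pooled p̂ = (134+57)/(1184+603) = 191/1787 = 0.10688.
SE = √(p̂(1−p̂)(1/n₁+1/n₂)) = √(0.10688·0.89312·0.00250297) = √(0.000238931) = 0.01546.
z = (0.11318 − 0.09453)/0.01546 = 0.01865/0.01546 = 1.206.
Two-sided p-value ≈ 2·Φ(−1.206) = 0.2277, so at α = 0.1 we fail to reject H₀.

z = 1.206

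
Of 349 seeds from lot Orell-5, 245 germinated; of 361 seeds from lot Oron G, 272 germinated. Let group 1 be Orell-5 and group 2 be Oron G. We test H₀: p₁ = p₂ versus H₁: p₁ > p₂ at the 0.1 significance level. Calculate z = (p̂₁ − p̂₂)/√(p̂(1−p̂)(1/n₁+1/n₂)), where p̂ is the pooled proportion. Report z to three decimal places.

p̂₁ = 245/349 ≈ 0.702006, p̂₂ = 272/361 ≈ 0.753463.
Pooled p̂ = (245+272)/(349+361) = 517/710 = 0.728169.
SE = √(p̂(1−p̂)(1/n₁+1/n₂)) = √(0.728169·0.271831·0.00563541) = √(0.00111547) = 0.033399.
z = (0.702006 − 0.753463)/0.033399 = -0.051457/0.033399 = -1.541.
p-value = P(Z > -1.541) ≈ 0.9383, so at α = 0.1 we fail to reject H₀.

z = -1.541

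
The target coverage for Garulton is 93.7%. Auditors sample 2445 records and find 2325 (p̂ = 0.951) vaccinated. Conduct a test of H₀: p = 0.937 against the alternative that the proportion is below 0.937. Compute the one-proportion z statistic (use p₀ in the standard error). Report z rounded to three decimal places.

z = 2.833

p̂ = 2325/2445 ≈ 0.950920.
Standard error under H₀: √(0.937×0.063/2445) = 0.004914.
z = (0.950920 − 0.937)/0.004914 = 0.013920/0.004914 = 2.833.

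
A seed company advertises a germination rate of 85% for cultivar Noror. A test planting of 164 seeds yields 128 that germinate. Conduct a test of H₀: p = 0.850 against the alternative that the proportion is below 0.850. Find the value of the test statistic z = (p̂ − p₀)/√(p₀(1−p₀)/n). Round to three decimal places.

p̂ = 128/164 = 0.78049.
Standard error under H₀: √(0.85×0.15/164) = 0.02788.
z = (0.78049 − 0.85)/0.02788 = -0.06951/0.02788 = -2.493.
p-value = P(Z < -2.493) ≈ 0.0063.

z = -2.493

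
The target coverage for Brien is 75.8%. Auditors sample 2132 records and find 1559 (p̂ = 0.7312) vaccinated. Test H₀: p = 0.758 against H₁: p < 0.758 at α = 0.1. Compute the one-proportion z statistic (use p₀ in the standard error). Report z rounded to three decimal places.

z = -2.885

p̂ = 1559/2132 = 0.731238.
Standard error under H₀: √(0.758×0.242/2132) = 0.009276.
z = (0.731238 − 0.758)/0.009276 = -0.026762/0.009276 = -2.885.
p-value = P(Z < -2.885) ≈ 0.0020; since p < α = 0.1, reject H₀.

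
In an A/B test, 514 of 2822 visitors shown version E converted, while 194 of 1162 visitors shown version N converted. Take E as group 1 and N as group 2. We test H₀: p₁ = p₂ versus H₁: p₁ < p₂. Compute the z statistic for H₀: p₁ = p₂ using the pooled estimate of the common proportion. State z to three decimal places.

p̂₁ = 514/2822 = 0.18214, p̂₂ = 194/1162 = 0.16695.
Pooled p̂ = (514+194)/(2822+1162) = 708/3984 = 0.17771.
SE = √(p̂(1−p̂)(1/n₁+1/n₂)) = √(0.17771·0.82229·0.00121494) = √(0.000177539) = 0.01332.
z = (0.18214 − 0.16695)/0.01332 = 0.01519/0.01332 = 1.140.
p-value = P(Z < 1.140) ≈ 0.8728.

z = 1.140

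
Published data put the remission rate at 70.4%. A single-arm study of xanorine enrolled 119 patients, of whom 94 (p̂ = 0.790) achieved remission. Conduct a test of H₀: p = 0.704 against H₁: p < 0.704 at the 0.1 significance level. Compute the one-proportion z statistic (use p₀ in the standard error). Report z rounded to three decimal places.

z = 2.053

p̂ = 94/119 ≈ 0.78992.
Under H₀, SE = √(0.704·0.296/119) = √(0.00175113) = 0.04185.
z = (0.78992 − 0.704)/0.04185 = 0.08592/0.04185 = 2.053.
p-value = P(Z < 2.053) ≈ 0.9800. With α = 0.1, fail to reject H₀.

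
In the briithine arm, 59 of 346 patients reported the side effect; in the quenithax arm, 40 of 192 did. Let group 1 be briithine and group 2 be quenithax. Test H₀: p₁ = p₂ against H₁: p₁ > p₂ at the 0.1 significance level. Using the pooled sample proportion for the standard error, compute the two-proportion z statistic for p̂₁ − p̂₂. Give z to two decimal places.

z = -1.08

p̂₁ = 59/346 ≈ 0.1705, p̂₂ = 40/192 ≈ 0.2083.
Pooled p̂ = (59+40)/(346+192) = 99/538 = 0.1840.
SE = √(p̂(1−p̂)(1/n₁+1/n₂)) = √(0.1840·0.8160·0.00809851) = √(0.00121602) = 0.0349.
z = (0.1705 − 0.2083)/0.0349 = -0.0378/0.0349 = -1.08.
p-value = P(Z > -1.084) ≈ 0.8609, so at α = 0.1 we fail to reject H₀.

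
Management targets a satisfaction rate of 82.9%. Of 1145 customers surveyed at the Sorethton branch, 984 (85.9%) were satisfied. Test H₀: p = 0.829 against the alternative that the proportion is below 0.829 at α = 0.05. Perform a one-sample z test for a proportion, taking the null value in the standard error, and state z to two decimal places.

p̂ = 984/1145 ≈ 0.85939.
Under H₀, SE = √(0.829·0.171/1145) = √(0.000123807) = 0.01113.
z = (0.85939 − 0.829)/0.01113 = 0.03039/0.01113 = 2.73.
p-value = P(Z < 2.731) ≈ 0.9968, so at α = 0.05 we fail to reject H₀.

z = 2.73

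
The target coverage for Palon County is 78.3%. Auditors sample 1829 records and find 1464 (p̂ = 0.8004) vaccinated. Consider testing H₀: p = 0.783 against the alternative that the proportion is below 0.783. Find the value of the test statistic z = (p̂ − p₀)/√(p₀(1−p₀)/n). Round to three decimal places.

p̂ = 1464/1829 = 0.80044.
Under H₀, SE = √(0.783·0.217/1829) = √(9.28983e-05) = 0.00964.
z = (0.80044 − 0.783)/0.00964 = 0.01744/0.00964 = 1.809.

z = 1.809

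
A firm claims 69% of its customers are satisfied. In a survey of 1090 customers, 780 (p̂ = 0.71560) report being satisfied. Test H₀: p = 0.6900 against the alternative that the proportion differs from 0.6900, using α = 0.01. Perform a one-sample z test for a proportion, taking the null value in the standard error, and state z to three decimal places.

p̂ = 780/1090 = 0.71560.
Standard error under H₀: √(0.69×0.31/1090) = 0.01401.
z = (0.71560 − 0.69)/0.01401 = 0.02560/0.01401 = 1.827.
p-value = 2·P(Z > 1.827) ≈ 0.0677. With α = 0.01, fail to reject H₀.

z = 1.827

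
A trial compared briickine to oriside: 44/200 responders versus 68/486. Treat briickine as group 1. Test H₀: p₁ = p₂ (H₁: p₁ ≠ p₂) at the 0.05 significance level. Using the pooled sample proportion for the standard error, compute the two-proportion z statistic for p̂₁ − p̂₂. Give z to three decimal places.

p̂₁ = 44/200 ≈ 0.22000, p̂₂ = 68/486 ≈ 0.13992.
Pooled p̂ = (44+68)/(200+486) = 112/686 = 0.16327.
SE = √(p̂(1−p̂)(1/n₁+1/n₂)) = √(0.16327·0.83673·0.00705761) = √(0.000964139) = 0.03105.
z = (0.22000 − 0.13992)/0.03105 = 0.08008/0.03105 = 2.579.
Two-sided p-value ≈ 2·Φ(−2.579) = 0.0099. With α = 0.05, reject H₀.

z = 2.579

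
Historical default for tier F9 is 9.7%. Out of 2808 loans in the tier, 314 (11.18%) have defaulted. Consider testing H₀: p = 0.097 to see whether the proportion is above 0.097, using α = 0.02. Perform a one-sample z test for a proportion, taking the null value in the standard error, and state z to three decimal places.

p̂ = 314/2808 ≈ 0.111823.
Under H₀, SE = √(0.097·0.903/2808) = √(3.11934e-05) = 0.005585.
z = (0.111823 − 0.097)/0.005585 = 0.014823/0.005585 = 2.654.
p-value = P(Z > 2.654) ≈ 0.0040; since p < α = 0.02, reject H₀.

z = 2.654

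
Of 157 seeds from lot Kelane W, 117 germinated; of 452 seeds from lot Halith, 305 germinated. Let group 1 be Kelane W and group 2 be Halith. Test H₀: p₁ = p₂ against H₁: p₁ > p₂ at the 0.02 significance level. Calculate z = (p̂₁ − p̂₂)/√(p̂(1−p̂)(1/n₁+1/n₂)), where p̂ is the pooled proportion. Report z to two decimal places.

p̂₁ = 117/157 ≈ 0.7452, p̂₂ = 305/452 ≈ 0.6748.
Pooled p̂ = (117+305)/(157+452) = 422/609 = 0.6929.
SE = √(0.212774 × 0.00858182) = 0.0427.
z = (0.7452 − 0.6748)/0.0427 = 0.0704/0.0427 = 1.65.
p-value = P(Z > 1.649) ≈ 0.0496; since p > α = 0.02, fail to reject H₀.

z = 1.65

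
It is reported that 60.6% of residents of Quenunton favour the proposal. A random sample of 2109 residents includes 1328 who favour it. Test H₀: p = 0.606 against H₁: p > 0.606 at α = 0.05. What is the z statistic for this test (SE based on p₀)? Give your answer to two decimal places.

z = 2.23

p̂ = 1328/2109 = 0.62968.
Under H₀, SE = √(0.606·0.394/2109) = √(0.000113212) = 0.01064.
z = (0.62968 − 0.606)/0.01064 = 0.02368/0.01064 = 2.23.
p-value = P(Z > 2.226) ≈ 0.0130. With α = 0.05, reject H₀.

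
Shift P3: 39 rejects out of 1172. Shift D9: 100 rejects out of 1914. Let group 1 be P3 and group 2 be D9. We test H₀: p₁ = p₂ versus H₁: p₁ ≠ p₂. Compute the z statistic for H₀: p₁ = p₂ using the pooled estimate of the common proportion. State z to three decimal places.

p̂₁ = 39/1172 ≈ 0.033276, p̂₂ = 100/1914 ≈ 0.052247.
Pooled p̂ = (39+100)/(1172+1914) = 139/3086 = 0.045042.
SE = √(0.0430133 × 0.00137571) = 0.007692.
z = (0.033276 − 0.052247)/0.007692 = -0.018971/0.007692 = -2.466.
p-value = 2·P(Z > 2.466) ≈ 0.0137.

z = -2.466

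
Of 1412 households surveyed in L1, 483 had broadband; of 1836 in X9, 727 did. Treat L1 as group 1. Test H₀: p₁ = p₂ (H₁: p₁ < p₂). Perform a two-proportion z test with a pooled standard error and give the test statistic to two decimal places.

p̂₁ = 483/1412 ≈ 0.3421, p̂₂ = 727/1836 ≈ 0.3960.
Pooled p̂ = (483+727)/(1412+1836) = 1210/3248 = 0.3725.
SE = √(p̂(1−p̂)(1/n₁+1/n₂)) = √(0.3725·0.6275·0.00125288) = √(0.000292864) = 0.0171.
z = (0.3421 − 0.3960)/0.0171 = -0.0539/0.0171 = -3.15.
p-value = P(Z < -3.150) ≈ 0.0008.

z = -3.15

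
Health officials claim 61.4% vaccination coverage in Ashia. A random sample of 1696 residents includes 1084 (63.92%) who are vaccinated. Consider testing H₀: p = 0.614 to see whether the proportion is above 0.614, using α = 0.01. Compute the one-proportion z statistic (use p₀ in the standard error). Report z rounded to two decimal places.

p̂ = 1084/1696 = 0.63915.
SE = √(p₀(1−p₀)/n) = √(0.237/1696) = 0.01182.
z = (0.63915 − 0.614)/0.01182 = 0.02515/0.01182 = 2.13.
p-value = P(Z > 2.128) ≈ 0.0167; since p > α = 0.01, fail to reject H₀.

z = 2.13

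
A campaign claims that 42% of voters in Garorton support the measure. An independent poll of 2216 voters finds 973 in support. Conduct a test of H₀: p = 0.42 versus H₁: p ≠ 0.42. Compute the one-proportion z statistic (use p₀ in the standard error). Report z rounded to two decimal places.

p̂ = 973/2216 = 0.4391.
Under H₀, SE = √(0.42·0.58/2216) = √(0.000109928) = 0.0105.
z = (0.4391 − 0.42)/0.0105 = 0.0191/0.0105 = 1.82.

z = 1.82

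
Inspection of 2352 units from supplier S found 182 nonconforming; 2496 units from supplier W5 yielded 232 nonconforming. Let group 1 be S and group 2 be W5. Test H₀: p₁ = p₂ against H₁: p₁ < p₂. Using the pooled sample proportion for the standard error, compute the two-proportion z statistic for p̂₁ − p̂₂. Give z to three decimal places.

z = -1.938

p̂₁ = 182/2352 ≈ 0.077381, p̂₂ = 232/2496 ≈ 0.092949.
Pooled p̂ = (182+232)/(2352+2496) = 414/4848 = 0.085396.
SE = √(p̂(1−p̂)(1/n₁+1/n₂)) = √(0.085396·0.914604·0.000825811) = √(6.44988e-05) = 0.008031.
z = (0.077381 − 0.092949)/0.008031 = -0.015568/0.008031 = -1.938.
p-value = P(Z < -1.938) ≈ 0.0263.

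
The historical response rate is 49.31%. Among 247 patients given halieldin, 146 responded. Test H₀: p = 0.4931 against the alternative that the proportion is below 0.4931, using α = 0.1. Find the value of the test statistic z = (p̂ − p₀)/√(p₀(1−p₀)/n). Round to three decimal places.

z = 3.080

p̂ = 146/247 ≈ 0.59109.
SE = √(p₀(1−p₀)/n) = √(0.24995/247) = 0.03181.
z = (0.59109 − 0.4931)/0.03181 = 0.09799/0.03181 = 3.080.
p-value = P(Z < 3.080) ≈ 0.9990. With α = 0.1, fail to reject H₀.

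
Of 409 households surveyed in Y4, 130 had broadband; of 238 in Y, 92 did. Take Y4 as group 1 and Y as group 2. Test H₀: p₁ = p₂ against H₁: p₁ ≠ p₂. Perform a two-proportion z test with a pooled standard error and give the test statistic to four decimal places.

p̂₁ = 130/409 ≈ 0.317848, p̂₂ = 92/238 ≈ 0.386555.
Pooled p̂ = (130+92)/(409+238) = 222/647 = 0.343122.
SE = √(0.225389 × 0.00664667) = 0.038705.
z = (0.317848 − 0.386555)/0.038705 = -0.068707/0.038705 = -1.7751.

z = -1.7751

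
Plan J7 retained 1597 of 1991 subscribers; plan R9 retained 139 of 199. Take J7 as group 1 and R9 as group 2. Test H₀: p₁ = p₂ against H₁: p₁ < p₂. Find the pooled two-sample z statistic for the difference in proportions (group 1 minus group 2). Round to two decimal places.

p̂₁ = 1597/1991 ≈ 0.8021, p̂₂ = 139/199 ≈ 0.6985.
Pooled p̂ = (1597+139)/(1991+199) = 1736/2190 = 0.7927.
SE = √(p̂(1−p̂)(1/n₁+1/n₂)) = √(0.7927·0.2073·0.00552739) = √(0.000908316) = 0.0301.
z = (0.8021 − 0.6985)/0.0301 = 0.1036/0.0301 = 3.44.
p-value = P(Z < 3.438) ≈ 0.9997.

z = 3.44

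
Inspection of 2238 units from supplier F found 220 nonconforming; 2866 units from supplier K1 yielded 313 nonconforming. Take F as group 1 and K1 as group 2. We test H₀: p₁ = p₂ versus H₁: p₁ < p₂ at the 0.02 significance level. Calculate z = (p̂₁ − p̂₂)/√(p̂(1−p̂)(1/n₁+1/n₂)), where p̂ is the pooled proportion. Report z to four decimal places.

p̂₁ = 220/2238 ≈ 0.0983021, p̂₂ = 313/2866 ≈ 0.1092114.
Pooled p̂ = (220+313)/(2238+2866) = 533/5104 = 0.1044279.
SE = √(p̂(1−p̂)(1/n₁+1/n₂)) = √(0.1044279·0.8955721·0.000795746) = √(7.44203e-05) = 0.0086267.
z = (0.0983021 − 0.1092114)/0.0086267 = -0.0109093/0.0086267 = -1.2646.
p-value = P(Z < -1.265) ≈ 0.1030. With α = 0.02, fail to reject H₀.

z = -1.2646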